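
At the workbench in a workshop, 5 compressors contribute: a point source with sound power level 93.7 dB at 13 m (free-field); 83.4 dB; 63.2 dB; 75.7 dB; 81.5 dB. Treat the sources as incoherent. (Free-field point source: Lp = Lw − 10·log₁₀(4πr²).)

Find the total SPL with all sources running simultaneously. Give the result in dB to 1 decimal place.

Source at 13 m: Lp = 93.7 − 10·log₁₀(4π·13²) = 93.7 − 10·log₁₀(2123.717) = 60.4 dB.
Σ 10^(Lᵢ/10) = 4.004e+08.
Back to dB: 10·log₁₀ Σ = 86.0 dB.

86.0 dB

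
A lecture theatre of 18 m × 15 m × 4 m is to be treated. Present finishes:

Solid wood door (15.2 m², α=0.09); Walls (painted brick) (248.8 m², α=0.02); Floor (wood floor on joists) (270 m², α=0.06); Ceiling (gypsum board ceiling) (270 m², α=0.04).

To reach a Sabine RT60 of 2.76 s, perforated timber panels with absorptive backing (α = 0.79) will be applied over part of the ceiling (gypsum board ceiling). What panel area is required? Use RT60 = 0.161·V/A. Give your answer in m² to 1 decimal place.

39.5

Summing Sᵢαᵢ: 1.368 + 4.976 + 16.200 + 10.800 → A₁ = 33.344 sabins.
V = 1080 m³. Target absorption A₂ = 0.161 × 1080 / 2.76 = 63.000 sabins.
Absorption to add: 63.000 − 33.344 = 29.656 sabins.
Net gain per m²: Δα = 0.79 − 0.04 = 0.75.
Panel area = 29.656 / 0.75 = 39.5 m².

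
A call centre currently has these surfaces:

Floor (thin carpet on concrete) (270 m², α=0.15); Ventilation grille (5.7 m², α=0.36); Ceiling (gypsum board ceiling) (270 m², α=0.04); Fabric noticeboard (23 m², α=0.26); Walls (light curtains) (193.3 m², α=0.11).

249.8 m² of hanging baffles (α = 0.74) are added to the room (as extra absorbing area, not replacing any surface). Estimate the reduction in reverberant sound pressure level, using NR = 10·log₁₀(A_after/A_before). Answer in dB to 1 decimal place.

Summing Sᵢαᵢ: 40.500 + 2.052 + 10.800 + 5.980 + 21.263 → A_before = 80.595 sabins.
Treatment contributes 249.8·0.74 = 184.852 sabins.
New total A_after = 265.447 sabins.
NR = 10·log₁₀(265.447/80.595) = 5.2 dB.

5.2 dB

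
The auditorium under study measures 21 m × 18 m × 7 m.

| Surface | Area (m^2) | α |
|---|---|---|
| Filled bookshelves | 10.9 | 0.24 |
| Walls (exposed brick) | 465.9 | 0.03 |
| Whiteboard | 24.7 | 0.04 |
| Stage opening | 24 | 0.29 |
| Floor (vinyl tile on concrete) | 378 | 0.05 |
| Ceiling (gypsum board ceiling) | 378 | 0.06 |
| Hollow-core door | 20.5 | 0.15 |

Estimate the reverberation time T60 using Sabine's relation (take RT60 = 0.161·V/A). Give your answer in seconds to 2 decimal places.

A = Σ Sᵢαᵢ = 10.9*0.24 + 465.9*0.03 + 24.7*0.04 + 24*0.29 + 378*0.05 + 378*0.06 + 20.5*0.15 = 69.196 sabins.
Room volume: 2646 m³.
T = 0.161 V/A = 0.161·2646/69.196 = 6.16 s.

6.16 s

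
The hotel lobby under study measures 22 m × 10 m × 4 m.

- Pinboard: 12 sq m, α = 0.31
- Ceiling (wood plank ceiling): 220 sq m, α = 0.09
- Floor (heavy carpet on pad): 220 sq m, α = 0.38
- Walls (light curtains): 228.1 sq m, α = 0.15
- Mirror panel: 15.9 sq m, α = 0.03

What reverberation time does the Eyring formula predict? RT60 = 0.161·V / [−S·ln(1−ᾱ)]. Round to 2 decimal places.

0.89 sec

Total surface area S = 12 + 220 + 220 + 228.1 + 15.9 = 696.0 sq m.
Σ(Sᵢαᵢ) = 12×0.31 + 220×0.09 + 220×0.38 + 228.1×0.15 + 15.9×0.03 = 141.812.
ᾱ = 141.812 / 696.0 = 0.2038.
Eyring denominator: −S ln(1−ᾱ) = 158.622.
V = 22 × 10 × 4 = 880 m³.
RT60 = 0.161 × 880 / 158.622 = 0.89 s.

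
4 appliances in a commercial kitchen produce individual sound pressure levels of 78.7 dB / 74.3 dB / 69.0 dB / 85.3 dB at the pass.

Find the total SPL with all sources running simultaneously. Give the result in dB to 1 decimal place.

Σ 10^(Lᵢ/10) = 4.478e+08.
L_total = 10·log₁₀(4.478e+08) = 86.5 dB.

86.5 dB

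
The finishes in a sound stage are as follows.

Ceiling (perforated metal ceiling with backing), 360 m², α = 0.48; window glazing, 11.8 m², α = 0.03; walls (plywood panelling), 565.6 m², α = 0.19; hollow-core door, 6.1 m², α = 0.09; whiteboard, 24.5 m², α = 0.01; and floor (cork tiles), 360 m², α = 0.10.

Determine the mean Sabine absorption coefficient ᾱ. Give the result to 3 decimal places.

S = Σ Sᵢ = 360 + 11.8 + 565.6 + 6.1 + 24.5 + 360 = 1328.0 m².
A = 360×0.48 + 11.8×0.03 + 565.6×0.19 + 6.1×0.09 + 24.5×0.01 + 360×0.10 = 317.412 sabins.
ᾱ = A/S = 0.239.

0.239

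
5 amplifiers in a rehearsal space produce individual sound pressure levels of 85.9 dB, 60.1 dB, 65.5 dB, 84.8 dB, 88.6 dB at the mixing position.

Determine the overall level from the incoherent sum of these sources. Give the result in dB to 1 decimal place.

Sum in the linear (power) domain: Σ 10^(Lᵢ/10) = 10^(85.9/10) + 10^(60.1/10) + 10^(65.5/10) + 10^(84.8/10) + 10^(88.6/10) = 1.42e+09.
Back to dB: 10·log₁₀ Σ = 91.5 dB.

91.5 dB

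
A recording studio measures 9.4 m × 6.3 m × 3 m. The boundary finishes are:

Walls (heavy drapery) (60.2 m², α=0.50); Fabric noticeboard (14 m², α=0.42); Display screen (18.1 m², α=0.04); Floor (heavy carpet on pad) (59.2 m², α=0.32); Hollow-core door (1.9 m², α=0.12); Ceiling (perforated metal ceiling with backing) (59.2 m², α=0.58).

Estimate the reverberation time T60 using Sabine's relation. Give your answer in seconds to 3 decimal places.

Total absorption A = 60.2·0.50 + 14·0.42 + 18.1·0.04 + 59.2·0.32 + 1.9·0.12 + 59.2·0.58
  = 30.100 + 5.880 + 0.724 + 18.944 + 0.228 + 34.336 = 90.212 m² sabins.
Room volume: 177.66 m³.
RT60 = 0.161 · V / A = 0.161 × 177.66 / 90.212 = 0.317 s.

0.317 seconds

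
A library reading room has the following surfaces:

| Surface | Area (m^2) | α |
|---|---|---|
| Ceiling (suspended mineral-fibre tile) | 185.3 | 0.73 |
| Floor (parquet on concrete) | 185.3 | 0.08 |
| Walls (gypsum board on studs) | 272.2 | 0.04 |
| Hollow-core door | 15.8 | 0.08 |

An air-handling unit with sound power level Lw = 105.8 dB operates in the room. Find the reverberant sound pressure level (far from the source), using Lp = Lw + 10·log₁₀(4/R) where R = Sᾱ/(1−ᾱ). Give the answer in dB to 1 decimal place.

88.5 dB

A = 162.245 sabins; S = 658.6 m^2.
ᾱ = 0.2463, so room constant R = A/(1−ᾱ) = 215.265 m^2.
Lp = 105.8 + 10·log₁₀(4/215.265) = 105.8 + (-17.31) = 88.5 dB.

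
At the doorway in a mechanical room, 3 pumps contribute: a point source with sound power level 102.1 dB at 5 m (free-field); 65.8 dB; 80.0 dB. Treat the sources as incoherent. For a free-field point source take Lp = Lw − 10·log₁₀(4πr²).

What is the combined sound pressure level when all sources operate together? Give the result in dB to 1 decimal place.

Source at 5 m: Lp = 102.1 − 10·log₁₀(4π·5²) = 102.1 − 10·log₁₀(314.159) = 77.1 dB.
Σ 10^(Lᵢ/10) = 1.551e+08.
Back to dB: 10·log₁₀ Σ = 81.9 dB.

81.9 dB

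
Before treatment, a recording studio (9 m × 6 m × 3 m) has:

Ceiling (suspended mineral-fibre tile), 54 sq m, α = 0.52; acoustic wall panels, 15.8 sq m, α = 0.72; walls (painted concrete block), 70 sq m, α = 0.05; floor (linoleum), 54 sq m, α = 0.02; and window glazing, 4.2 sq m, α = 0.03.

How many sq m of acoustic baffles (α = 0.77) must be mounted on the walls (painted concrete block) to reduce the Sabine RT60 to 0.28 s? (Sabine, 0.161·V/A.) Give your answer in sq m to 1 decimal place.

68.0

A₁ = Σ Sᵢαᵢ = 54×0.52 + 15.8×0.72 + 70×0.05 + 54×0.02 + 4.2×0.03 = 44.162 sabins.
V = 162 m³. Target absorption A₂ = 0.161 × 162 / 0.28 = 93.150 sabins.
Absorption to add: 93.150 − 44.162 = 48.988 sabins.
Net gain per sq m: Δα = 0.77 − 0.05 = 0.72.
Area = ΔA/Δα = 48.988/0.72 = 68.0 sq m.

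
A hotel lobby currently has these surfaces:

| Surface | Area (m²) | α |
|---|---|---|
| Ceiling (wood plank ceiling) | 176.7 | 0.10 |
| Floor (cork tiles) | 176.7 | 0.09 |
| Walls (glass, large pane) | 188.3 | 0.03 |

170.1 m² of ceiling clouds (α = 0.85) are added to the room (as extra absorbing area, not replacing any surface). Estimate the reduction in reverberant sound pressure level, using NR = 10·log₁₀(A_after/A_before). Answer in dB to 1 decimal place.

6.7 dB

Total absorption A_before = 176.7*0.10 + 176.7*0.09 + 188.3*0.03
  = 17.670 + 15.903 + 5.649 = 39.222 m² sabins.
Treatment contributes 170.1·0.85 = 144.585 sabins.
New total A_after = 183.807 sabins.
Reduction = 10 log₁₀(A_after/A_before) = 10 log₁₀(4.6863) = 6.7 dB.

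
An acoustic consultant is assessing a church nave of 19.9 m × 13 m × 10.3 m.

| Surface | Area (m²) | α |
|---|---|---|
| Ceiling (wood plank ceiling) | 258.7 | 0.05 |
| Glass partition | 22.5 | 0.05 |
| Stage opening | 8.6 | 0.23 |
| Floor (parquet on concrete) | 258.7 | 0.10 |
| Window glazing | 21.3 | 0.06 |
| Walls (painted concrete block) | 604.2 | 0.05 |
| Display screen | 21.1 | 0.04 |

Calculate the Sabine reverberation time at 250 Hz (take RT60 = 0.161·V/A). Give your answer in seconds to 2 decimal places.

5.78 s

A = Σ Sᵢαᵢ = 258.7·0.05 + 22.5·0.05 + 8.6·0.23 + 258.7·0.10 + 21.3·0.06 + 604.2·0.05 + 21.1·0.04 = 74.240 sabins.
Volume V = 19.9 × 13 × 10.3 = 2664.61 m³.
Sabine: RT60 = 0.161 × 2664.61 / 74.240 = 5.78 s.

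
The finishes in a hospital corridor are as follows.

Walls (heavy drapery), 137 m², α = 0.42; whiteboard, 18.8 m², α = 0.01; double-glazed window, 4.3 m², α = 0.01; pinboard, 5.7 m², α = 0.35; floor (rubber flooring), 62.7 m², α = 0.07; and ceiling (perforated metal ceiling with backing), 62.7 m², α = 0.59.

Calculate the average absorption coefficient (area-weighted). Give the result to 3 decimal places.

0.347

Total surface area S = 291.2 m².
A = 137*0.42 + 18.8*0.01 + 4.3*0.01 + 5.7*0.35 + 62.7*0.07 + 62.7*0.59 = 101.148 sabins.
ᾱ = 101.148 / 291.2 = 0.347.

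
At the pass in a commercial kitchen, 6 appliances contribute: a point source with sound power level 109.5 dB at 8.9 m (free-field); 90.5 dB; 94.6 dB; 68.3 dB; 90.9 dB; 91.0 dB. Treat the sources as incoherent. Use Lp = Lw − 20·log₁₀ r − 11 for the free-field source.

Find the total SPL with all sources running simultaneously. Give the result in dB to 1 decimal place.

Source at 8.9 m: Lp = 109.5 − 20·log₁₀(8.9) − 11 = 79.5 dB.
Converting to relative power and adding: 10^(79.5/10) + 10^(90.5/10) + 10^(94.6/10) + 10^(68.3/10) + 10^(90.9/10) + 10^(91.0/10) = 6.591e+09.
L_total = 10·log₁₀(6.591e+09) = 98.2 dB.

98.2 dB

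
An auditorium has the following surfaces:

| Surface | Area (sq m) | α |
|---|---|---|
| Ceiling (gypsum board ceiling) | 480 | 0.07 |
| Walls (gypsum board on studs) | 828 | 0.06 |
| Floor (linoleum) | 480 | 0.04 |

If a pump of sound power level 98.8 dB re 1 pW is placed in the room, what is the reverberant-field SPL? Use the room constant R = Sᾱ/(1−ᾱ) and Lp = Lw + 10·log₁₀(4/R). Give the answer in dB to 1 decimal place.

A = 102.480 sabins; S = 1788.0 sq m.
ᾱ = 102.480/1788.0 = 0.0573; R = Sᾱ/(1−ᾱ) = 102.480/(1−0.0573) = 108.709 sq m.
Lp = 98.8 + 10·log₁₀(4/108.709) = 98.8 + (-14.34) = 84.5 dB.

84.5 dB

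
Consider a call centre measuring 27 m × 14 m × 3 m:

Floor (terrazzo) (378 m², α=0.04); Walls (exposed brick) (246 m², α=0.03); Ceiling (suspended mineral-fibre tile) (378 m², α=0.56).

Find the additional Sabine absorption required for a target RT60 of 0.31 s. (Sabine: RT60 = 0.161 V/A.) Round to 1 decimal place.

354.8 sabins

Summing Sᵢαᵢ: 15.120 + 7.380 + 211.680 → A₁ = 234.180 sabins.
For T = 0.31 s, need A₂ = 0.161·V/T = 0.161·1134/0.31 = 588.948 sabins.
Additional absorption ΔA = 588.948 − 234.180 = 354.8 sabins.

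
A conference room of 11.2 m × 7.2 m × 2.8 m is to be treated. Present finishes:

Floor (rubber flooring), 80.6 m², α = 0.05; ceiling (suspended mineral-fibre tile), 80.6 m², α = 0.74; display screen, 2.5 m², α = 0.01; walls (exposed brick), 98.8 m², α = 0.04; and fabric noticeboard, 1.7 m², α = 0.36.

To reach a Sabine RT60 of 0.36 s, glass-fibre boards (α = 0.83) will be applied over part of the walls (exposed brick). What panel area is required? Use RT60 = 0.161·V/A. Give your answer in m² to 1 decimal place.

41.4

Equivalent absorption area: A₁ = 80.6*0.05 + 80.6*0.74 + 2.5*0.01 + 98.8*0.04 + 1.7*0.36 = 68.263 m².
V = 225.792 m³. Target absorption A₂ = 0.161 × 225.792 / 0.36 = 100.979 sabins.
Absorption to add: 100.979 − 68.263 = 32.716 sabins.
Net gain per m²: Δα = 0.83 − 0.04 = 0.79.
Panel area = 32.716 / 0.79 = 41.4 m².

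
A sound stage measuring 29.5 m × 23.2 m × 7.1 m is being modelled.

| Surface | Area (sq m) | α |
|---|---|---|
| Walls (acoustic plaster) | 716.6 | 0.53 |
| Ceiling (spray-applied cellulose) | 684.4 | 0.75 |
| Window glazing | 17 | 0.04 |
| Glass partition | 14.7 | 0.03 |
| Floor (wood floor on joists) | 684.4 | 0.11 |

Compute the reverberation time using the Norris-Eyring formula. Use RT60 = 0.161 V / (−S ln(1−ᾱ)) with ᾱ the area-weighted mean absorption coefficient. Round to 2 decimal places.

0.60 s

Total surface area S = 716.6 + 684.4 + 17 + 14.7 + 684.4 = 2117.1 sq m.
Σ(Sᵢαᵢ) = 716.6×0.53 + 684.4×0.75 + 17×0.04 + 14.7×0.03 + 684.4×0.11 = 969.503.
ᾱ = 969.503 / 2117.1 = 0.4579.
Eyring denominator: −S ln(1−ᾱ) = 1296.310.
V = 29.5 × 23.2 × 7.1 = 4859.24 m³.
RT60 = 0.161 × 4859.24 / 1296.310 = 0.60 s.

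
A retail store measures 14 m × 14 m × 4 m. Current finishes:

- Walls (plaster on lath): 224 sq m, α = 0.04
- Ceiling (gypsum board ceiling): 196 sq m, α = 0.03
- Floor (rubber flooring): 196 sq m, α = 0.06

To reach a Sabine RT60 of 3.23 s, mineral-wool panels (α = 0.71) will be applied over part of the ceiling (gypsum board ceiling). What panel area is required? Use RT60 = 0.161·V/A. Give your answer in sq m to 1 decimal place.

18.4

A₁ = Σ Sᵢαᵢ = 224×0.04 + 196×0.03 + 196×0.06 = 26.600 sabins.
V = 784 m³. Target absorption A₂ = 0.161 × 784 / 3.23 = 39.079 sabins.
ΔA needed = 39.079 − 26.600 = 12.479 sabins.
Each sq m of panel replacing the ceiling (gypsum board ceiling) adds (0.71 − 0.03) = 0.68 sabins.
Panel area = 12.479 / 0.68 = 18.4 sq m.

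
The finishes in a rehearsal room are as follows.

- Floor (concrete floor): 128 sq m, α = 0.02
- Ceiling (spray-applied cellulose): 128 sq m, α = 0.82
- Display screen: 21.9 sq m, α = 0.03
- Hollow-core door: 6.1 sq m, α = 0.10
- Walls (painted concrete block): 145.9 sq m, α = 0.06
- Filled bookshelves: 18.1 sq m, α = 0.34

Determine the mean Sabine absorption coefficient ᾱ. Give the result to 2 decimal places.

0.28

Total surface area S = 448.0 sq m.
Weighted sum Σ Sα = 123.695.
ᾱ = 123.695 / 448.0 = 0.28.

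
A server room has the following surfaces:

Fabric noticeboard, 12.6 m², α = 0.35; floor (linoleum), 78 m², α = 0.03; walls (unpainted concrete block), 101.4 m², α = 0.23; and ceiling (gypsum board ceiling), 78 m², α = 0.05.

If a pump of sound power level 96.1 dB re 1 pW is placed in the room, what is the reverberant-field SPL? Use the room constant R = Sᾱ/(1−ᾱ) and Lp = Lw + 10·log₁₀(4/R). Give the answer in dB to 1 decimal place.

86.2 dB

A = 33.972 sabins; S = 270.0 m².
ᾱ = 33.972/270.0 = 0.1258; R = Sᾱ/(1−ᾱ) = 33.972/(1−0.1258) = 38.861 m².
Lp = Lw + 10 log₁₀(4/R) = 96.1 -9.87 = 86.2 dB.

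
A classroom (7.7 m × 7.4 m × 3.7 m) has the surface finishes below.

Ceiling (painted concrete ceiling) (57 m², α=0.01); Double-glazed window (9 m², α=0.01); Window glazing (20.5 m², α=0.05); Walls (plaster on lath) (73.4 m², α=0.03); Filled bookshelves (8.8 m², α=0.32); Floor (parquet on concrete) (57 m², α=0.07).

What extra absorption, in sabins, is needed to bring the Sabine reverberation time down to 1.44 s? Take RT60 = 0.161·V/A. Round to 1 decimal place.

Equivalent absorption area: A₁ = 57·0.01 + 9·0.01 + 20.5·0.05 + 73.4·0.03 + 8.8·0.32 + 57·0.07 = 10.693 m².
V = 210.826 m³. Required absorption A₂ = 0.161 × 210.826 / 1.44 = 23.572 sabins.
ΔA = A₂ − A₁ = 23.572 − 10.693 = 12.9 sabins.

12.9 sabins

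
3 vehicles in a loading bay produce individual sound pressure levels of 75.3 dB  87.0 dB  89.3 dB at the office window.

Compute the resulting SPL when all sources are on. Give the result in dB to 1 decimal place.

Sum in the linear (power) domain: Σ 10^(Lᵢ/10) = 10^(75.3/10) + 10^(87.0/10) + 10^(89.3/10) = 1.386e+09.
L_total = 10·log₁₀(1.386e+09) = 91.4 dB.

91.4 dB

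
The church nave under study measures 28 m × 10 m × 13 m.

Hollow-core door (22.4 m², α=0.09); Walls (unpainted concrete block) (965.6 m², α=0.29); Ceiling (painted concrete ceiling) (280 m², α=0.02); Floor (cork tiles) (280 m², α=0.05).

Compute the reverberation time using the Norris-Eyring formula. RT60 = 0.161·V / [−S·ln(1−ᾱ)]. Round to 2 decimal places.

1.75 s

Total surface area S = 22.4 + 965.6 + 280 + 280 = 1548.0 m².
Σ(Sᵢαᵢ) = 22.4×0.09 + 965.6×0.29 + 280×0.02 + 280×0.05 = 301.640.
ᾱ = 301.640 / 1548.0 = 0.1949.
−S·ln(1−ᾱ) = −1548.0 × ln(1 − 0.1949) = 335.589.
V = 28 × 10 × 13 = 3640 m³.
RT60 = 0.161 × 3640 / 335.589 = 1.75 s.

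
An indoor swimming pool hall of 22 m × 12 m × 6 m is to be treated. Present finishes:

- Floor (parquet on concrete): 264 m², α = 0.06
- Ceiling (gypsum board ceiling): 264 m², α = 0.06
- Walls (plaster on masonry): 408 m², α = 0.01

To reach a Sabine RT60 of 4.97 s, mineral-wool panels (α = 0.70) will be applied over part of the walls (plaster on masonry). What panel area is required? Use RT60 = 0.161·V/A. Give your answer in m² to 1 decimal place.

Equivalent absorption area: A₁ = 264*0.06 + 264*0.06 + 408*0.01 = 35.760 m².
V = 1584 m³. Target absorption A₂ = 0.161 × 1584 / 4.97 = 51.313 sabins.
Absorption to add: 51.313 − 35.760 = 15.553 sabins.
Net gain per m²: Δα = 0.70 − 0.01 = 0.69.
Area = ΔA/Δα = 15.553/0.69 = 22.5 m².

22.5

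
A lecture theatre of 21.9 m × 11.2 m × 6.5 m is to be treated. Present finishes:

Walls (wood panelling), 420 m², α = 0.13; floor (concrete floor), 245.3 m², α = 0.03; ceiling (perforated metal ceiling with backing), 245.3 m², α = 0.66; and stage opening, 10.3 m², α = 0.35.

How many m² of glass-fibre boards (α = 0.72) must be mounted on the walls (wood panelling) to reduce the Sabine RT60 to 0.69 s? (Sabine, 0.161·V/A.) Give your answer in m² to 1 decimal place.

245.0

Equivalent absorption area: A₁ = 420×0.13 + 245.3×0.03 + 245.3×0.66 + 10.3×0.35 = 227.462 m².
V = 1594.32 m³. Target absorption A₂ = 0.161 × 1594.32 / 0.69 = 372.008 sabins.
Absorption to add: 372.008 − 227.462 = 144.546 sabins.
Each m² of panel replacing the walls (wood panelling) adds (0.72 − 0.13) = 0.59 sabins.
Panel area = 144.546 / 0.59 = 245.0 m².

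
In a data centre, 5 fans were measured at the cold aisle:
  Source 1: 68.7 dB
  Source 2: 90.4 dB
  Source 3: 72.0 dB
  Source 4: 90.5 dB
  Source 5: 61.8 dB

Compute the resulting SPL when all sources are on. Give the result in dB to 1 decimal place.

Sum in the linear (power) domain: Σ 10^(Lᵢ/10) = 10^(68.7/10) + 10^(90.4/10) + 10^(72.0/10) + 10^(90.5/10) + 10^(61.8/10) = 2.243e+09.
Back to dB: 10·log₁₀ Σ = 93.5 dB.

93.5 dB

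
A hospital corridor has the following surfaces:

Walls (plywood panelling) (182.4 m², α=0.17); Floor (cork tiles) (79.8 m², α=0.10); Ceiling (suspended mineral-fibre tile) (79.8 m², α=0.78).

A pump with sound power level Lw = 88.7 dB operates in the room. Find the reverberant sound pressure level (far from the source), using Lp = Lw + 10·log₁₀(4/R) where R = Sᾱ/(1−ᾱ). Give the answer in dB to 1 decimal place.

A = 101.232 sabins; S = 342.0 m².
ᾱ = 0.2960, so room constant R = A/(1−ᾱ) = 143.795 m².
Lp = Lw + 10 log₁₀(4/R) = 88.7 -15.56 = 73.1 dB.

73.1 dB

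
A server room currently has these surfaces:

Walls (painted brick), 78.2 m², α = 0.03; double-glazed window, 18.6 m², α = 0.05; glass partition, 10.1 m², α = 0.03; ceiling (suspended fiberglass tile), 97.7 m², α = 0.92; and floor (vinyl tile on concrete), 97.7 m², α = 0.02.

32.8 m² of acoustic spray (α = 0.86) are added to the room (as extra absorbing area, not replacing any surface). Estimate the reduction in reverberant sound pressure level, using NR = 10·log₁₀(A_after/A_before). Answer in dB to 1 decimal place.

1.1 dB

Summing Sᵢαᵢ: 2.346 + 0.930 + 0.303 + 89.884 + 1.954 → A_before = 95.417 sabins.
Treatment contributes 32.8·0.86 = 28.208 sabins.
New total A_after = 123.625 sabins.
NR = 10·log₁₀(123.625/95.417) = 1.1 dB.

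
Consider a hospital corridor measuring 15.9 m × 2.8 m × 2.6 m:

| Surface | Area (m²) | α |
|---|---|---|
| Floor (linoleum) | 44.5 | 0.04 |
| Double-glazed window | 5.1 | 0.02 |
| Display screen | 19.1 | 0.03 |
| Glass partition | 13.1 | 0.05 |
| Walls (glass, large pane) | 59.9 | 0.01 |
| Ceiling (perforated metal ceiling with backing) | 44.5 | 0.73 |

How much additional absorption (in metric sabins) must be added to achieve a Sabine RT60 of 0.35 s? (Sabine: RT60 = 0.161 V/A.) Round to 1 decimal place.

17.1 sabins

Equivalent absorption area: A₁ = 44.5*0.04 + 5.1*0.02 + 19.1*0.03 + 13.1*0.05 + 59.9*0.01 + 44.5*0.73 = 36.194 m².
V = 115.752 m³. Required absorption A₂ = 0.161 × 115.752 / 0.35 = 53.246 sabins.
Shortfall: 53.246 − 36.194 = 17.1 sabins.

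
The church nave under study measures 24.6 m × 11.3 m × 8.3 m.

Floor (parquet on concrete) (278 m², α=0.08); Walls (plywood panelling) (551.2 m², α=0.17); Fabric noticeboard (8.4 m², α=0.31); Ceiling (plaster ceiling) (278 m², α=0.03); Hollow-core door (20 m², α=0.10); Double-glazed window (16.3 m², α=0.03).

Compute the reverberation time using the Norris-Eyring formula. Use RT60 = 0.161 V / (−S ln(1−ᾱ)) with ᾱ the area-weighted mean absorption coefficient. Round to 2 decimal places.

2.71 s

Total surface area S = 278 + 551.2 + 8.4 + 278 + 20 + 16.3 = 1151.9 m².
Σ(Sᵢαᵢ) = 278×0.08 + 551.2×0.17 + 8.4×0.31 + 278×0.03 + 20×0.10 + 16.3×0.03 = 129.377.
ᾱ = 129.377 / 1151.9 = 0.1123.
Eyring denominator: −S ln(1−ᾱ) = 137.216.
V = 24.6 × 11.3 × 8.3 = 2307.234 m³.
RT60 = 0.161 × 2307.234 / 137.216 = 2.71 s.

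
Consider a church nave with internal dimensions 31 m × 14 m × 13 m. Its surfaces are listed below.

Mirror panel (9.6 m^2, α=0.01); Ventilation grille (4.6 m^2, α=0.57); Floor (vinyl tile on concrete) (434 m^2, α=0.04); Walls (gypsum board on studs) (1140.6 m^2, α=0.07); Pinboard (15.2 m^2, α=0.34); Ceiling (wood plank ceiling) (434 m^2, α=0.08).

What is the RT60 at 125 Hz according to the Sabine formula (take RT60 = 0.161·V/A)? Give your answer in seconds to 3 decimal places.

A = Σ Sᵢαᵢ = 9.6*0.01 + 4.6*0.57 + 434*0.04 + 1140.6*0.07 + 15.2*0.34 + 434*0.08 = 139.808 sabins.
V = 31·14·13 = 5642 m³.
T = 0.161 V/A = 0.161·5642/139.808 = 6.497 s.

6.497 s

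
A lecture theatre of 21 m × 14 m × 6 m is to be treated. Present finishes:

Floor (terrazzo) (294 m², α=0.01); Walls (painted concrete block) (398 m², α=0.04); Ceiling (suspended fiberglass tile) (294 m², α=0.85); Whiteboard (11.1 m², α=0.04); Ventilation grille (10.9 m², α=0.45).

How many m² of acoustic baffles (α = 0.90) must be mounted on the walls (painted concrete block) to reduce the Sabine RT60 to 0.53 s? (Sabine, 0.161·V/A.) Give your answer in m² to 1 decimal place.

Total absorption A₁ = 294*0.01 + 398*0.04 + 294*0.85 + 11.1*0.04 + 10.9*0.45
  = 2.940 + 15.920 + 249.900 + 0.444 + 4.905 = 274.109 m² sabins.
V = 1764 m³. Target absorption A₂ = 0.161 × 1764 / 0.53 = 535.857 sabins.
ΔA needed = 535.857 − 274.109 = 261.748 sabins.
Net gain per m²: Δα = 0.90 − 0.04 = 0.86.
Panel area = 261.748 / 0.86 = 304.4 m².

304.4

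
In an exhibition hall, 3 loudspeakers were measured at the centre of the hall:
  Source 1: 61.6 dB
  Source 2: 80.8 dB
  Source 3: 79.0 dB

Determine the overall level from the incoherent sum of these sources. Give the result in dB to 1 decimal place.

83.0 dB

Converting to relative power and adding: 10^(61.6/10) + 10^(80.8/10) + 10^(79.0/10) = 2.011e+08.
L_total = 10·log₁₀(2.011e+08) = 83.0 dB.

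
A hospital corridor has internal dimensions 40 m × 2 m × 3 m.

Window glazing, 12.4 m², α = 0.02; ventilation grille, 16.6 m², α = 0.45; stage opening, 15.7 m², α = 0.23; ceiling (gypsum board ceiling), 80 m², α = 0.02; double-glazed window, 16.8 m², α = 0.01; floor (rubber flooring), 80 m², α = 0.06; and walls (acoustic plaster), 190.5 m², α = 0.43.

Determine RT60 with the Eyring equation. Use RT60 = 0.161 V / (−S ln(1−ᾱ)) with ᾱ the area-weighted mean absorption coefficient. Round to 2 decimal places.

S = Σ Sᵢ = 412.0 m².
Absorption A = 12.4×0.02 + 16.6×0.45 + 15.7×0.23 + 80×0.02 + 16.8×0.01 + 80×0.06 + 190.5×0.43 = 99.812 sabins.
ᾱ = 99.812 / 412.0 = 0.2423.
−S·ln(1−ᾱ) = −412.0 × ln(1 − 0.2423) = 114.317.
V = 40 × 2 × 3 = 240 m³.
T = 0.161·V/[−S·ln(1−ᾱ)] = 0.161·240/114.317 = 0.34 s.

0.34 seconds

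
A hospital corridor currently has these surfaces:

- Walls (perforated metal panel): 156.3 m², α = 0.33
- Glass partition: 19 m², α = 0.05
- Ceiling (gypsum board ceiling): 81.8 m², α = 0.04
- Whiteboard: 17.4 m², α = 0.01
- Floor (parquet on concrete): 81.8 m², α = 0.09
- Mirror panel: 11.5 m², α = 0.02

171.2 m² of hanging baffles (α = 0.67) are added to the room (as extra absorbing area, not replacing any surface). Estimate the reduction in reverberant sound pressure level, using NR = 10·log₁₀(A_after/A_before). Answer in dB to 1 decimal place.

4.5 dB

A_before = Σ Sᵢαᵢ = 156.3·0.33 + 19·0.05 + 81.8·0.04 + 17.4·0.01 + 81.8·0.09 + 11.5·0.02 = 63.567 sabins.
Added absorption = 171.2 × 0.67 = 114.704 sabins.
New total A_after = 178.271 sabins.
Reduction = 10 log₁₀(A_after/A_before) = 10 log₁₀(2.8045) = 4.5 dB.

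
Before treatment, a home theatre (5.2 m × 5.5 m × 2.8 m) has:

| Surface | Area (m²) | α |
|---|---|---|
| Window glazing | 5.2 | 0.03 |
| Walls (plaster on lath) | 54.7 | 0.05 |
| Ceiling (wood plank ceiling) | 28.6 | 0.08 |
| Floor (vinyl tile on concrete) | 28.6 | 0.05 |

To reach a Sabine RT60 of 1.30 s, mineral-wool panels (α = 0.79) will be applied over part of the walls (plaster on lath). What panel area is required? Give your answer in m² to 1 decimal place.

4.5

Total absorption A₁ = 5.2·0.03 + 54.7·0.05 + 28.6·0.08 + 28.6·0.05
  = 0.156 + 2.735 + 2.288 + 1.430 = 6.609 m² sabins.
V = 80.08 m³. Target absorption A₂ = 0.161 × 80.08 / 1.30 = 9.918 sabins.
ΔA needed = 9.918 − 6.609 = 3.309 sabins.
Each m² of panel replacing the walls (plaster on lath) adds (0.79 − 0.05) = 0.74 sabins.
Panel area = 3.309 / 0.74 = 4.5 m².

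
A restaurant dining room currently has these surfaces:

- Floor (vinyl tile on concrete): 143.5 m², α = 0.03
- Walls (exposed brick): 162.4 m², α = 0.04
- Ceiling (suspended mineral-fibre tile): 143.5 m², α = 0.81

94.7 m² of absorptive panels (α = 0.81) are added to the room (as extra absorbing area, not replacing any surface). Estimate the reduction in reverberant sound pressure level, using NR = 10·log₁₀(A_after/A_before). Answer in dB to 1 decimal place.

A_before = Σ Sᵢαᵢ = 143.5*0.03 + 162.4*0.04 + 143.5*0.81 = 127.036 sabins.
Added absorption = 94.7 × 0.81 = 76.707 sabins.
A_after = 127.036 + 76.707 = 203.743 sabins.
NR = 10·log₁₀(203.743/127.036) = 2.1 dB.

2.1 dB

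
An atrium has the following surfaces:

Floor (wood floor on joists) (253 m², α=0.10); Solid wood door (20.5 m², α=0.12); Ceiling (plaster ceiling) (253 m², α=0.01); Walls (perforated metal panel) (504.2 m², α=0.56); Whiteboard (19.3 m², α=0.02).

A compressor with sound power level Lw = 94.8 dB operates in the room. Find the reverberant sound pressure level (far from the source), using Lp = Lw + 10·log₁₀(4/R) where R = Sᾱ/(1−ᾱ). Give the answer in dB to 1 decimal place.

74.3 dB

A = 313.028 sabins; S = 1050.0 m².
ᾱ = 313.028/1050.0 = 0.2981; R = Sᾱ/(1−ᾱ) = 313.028/(1−0.2981) = 445.972 m².
Lp = 94.8 + 10·log₁₀(4/445.972) = 94.8 + (-20.47) = 74.3 dB.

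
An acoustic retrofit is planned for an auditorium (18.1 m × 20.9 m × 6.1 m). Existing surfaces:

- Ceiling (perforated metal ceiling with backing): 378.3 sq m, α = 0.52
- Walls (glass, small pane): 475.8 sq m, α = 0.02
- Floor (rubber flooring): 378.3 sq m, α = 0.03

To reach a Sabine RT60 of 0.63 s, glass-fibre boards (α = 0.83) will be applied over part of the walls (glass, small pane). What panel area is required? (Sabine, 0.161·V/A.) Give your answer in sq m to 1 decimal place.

459.4

Summing Sᵢαᵢ: 196.716 + 9.516 + 11.349 → A₁ = 217.581 sabins.
V = 2307.569 m³. Target absorption A₂ = 0.161 × 2307.569 / 0.63 = 589.712 sabins.
Absorption to add: 589.712 − 217.581 = 372.131 sabins.
Net gain per sq m: Δα = 0.83 − 0.02 = 0.81.
Area = ΔA/Δα = 372.131/0.81 = 459.4 sq m.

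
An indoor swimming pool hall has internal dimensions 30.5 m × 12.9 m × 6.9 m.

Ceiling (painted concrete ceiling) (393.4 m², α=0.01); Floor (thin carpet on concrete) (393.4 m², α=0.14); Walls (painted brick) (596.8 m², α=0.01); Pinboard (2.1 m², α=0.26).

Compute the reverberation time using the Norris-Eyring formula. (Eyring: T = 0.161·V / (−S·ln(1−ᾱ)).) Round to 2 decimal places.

6.51 seconds

Total surface area S = 393.4 + 393.4 + 596.8 + 2.1 = 1385.7 m².
Absorption A = 393.4·0.01 + 393.4·0.14 + 596.8·0.01 + 2.1·0.26 = 65.524 sabins.
Mean coefficient ᾱ = A/S = 0.0473.
−S·ln(1−ᾱ) = −1385.7 × ln(1 − 0.0473) = 67.144.
V = 30.5 × 12.9 × 6.9 = 2714.805 m³.
T = 0.161·V/[−S·ln(1−ᾱ)] = 0.161·2714.805/67.144 = 6.51 s.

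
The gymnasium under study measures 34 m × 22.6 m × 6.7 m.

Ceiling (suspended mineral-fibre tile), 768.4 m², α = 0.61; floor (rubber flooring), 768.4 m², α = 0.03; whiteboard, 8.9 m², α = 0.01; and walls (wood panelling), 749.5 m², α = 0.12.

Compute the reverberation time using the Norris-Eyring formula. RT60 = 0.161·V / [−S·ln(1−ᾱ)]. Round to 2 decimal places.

S = Σ Sᵢ = 2295.2 m².
Σ(Sᵢαᵢ) = 768.4×0.61 + 768.4×0.03 + 8.9×0.01 + 749.5×0.12 = 581.805.
Mean coefficient ᾱ = A/S = 0.2535.
−S·ln(1−ᾱ) = −2295.2 × ln(1 − 0.2535) = 671.024.
V = 34 × 22.6 × 6.7 = 5148.28 m³.
T = 0.161·V/[−S·ln(1−ᾱ)] = 0.161·5148.28/671.024 = 1.24 s.

1.24 sec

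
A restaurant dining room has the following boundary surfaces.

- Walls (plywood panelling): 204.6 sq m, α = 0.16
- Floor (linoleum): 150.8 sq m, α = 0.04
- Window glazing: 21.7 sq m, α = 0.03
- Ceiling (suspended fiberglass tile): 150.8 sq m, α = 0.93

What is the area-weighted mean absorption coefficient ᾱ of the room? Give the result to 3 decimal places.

0.340

Total surface area S = 527.9 sq m.
Weighted sum Σ Sα = 179.663.
ᾱ = A/S = 0.340.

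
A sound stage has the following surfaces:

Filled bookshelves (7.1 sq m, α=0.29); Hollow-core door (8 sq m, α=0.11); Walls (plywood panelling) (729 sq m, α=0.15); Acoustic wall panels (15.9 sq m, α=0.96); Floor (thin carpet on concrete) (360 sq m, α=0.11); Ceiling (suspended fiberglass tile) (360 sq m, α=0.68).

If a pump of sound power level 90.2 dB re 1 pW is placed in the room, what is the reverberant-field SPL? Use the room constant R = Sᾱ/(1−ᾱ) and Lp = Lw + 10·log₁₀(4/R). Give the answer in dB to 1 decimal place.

Σ(Sᵢαᵢ) = 7.1×0.29 + 8×0.11 + 729×0.15 + 15.9×0.96 + 360×0.11 + 360×0.68 = 411.953; total area S = 1480.0 sq m.
ᾱ = 0.2783, so room constant R = A/(1−ᾱ) = 570.809 sq m.
Lp = Lw + 10 log₁₀(4/R) = 90.2 -21.54 = 68.7 dB.

68.7 dB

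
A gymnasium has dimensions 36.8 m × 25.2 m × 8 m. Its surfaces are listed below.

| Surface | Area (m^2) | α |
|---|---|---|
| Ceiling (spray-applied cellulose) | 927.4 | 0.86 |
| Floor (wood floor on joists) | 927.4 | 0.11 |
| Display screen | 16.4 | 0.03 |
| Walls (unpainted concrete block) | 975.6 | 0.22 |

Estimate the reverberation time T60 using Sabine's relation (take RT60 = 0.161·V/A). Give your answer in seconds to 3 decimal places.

Total absorption A = 927.4·0.86 + 927.4·0.11 + 16.4·0.03 + 975.6·0.22
  = 797.564 + 102.014 + 0.492 + 214.632 = 1114.702 m^2 sabins.
V = 36.8·25.2·8 = 7418.88 m³.
Sabine: RT60 = 0.161 × 7418.88 / 1114.702 = 1.072 s.

1.072 s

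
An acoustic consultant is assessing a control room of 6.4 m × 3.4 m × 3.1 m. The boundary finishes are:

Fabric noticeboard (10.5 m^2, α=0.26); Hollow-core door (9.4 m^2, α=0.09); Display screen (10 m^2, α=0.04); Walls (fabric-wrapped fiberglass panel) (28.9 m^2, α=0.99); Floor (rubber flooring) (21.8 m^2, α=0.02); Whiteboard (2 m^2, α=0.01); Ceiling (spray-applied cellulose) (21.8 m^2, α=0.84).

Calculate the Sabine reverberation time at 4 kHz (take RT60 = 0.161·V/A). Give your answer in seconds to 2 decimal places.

Summing Sᵢαᵢ: 2.730 + 0.846 + 0.400 + 28.611 + 0.436 + 0.020 + 18.312 → A = 51.355 sabins.
Room volume: 67.456 m³.
Sabine: RT60 = 0.161 × 67.456 / 51.355 = 0.21 s.

0.21 sec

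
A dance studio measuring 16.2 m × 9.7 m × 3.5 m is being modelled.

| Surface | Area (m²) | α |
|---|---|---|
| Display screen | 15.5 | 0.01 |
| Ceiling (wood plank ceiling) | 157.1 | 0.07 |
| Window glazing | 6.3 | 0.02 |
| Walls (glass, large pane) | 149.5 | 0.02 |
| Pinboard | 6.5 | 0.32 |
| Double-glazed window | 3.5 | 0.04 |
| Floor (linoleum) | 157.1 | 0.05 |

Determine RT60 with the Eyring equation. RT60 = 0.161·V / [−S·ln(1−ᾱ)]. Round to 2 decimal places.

3.55 s

Total surface area S = 15.5 + 157.1 + 6.3 + 149.5 + 6.5 + 3.5 + 157.1 = 495.5 m².
Absorption A = 15.5·0.01 + 157.1·0.07 + 6.3·0.02 + 149.5·0.02 + 6.5·0.32 + 3.5·0.04 + 157.1·0.05 = 24.343 sabins.
ᾱ = 24.343 / 495.5 = 0.0491.
Eyring denominator: −S ln(1−ᾱ) = 24.947.
V = 16.2 × 9.7 × 3.5 = 549.99 m³.
T = 0.161·V/[−S·ln(1−ᾱ)] = 0.161·549.99/24.947 = 3.55 s.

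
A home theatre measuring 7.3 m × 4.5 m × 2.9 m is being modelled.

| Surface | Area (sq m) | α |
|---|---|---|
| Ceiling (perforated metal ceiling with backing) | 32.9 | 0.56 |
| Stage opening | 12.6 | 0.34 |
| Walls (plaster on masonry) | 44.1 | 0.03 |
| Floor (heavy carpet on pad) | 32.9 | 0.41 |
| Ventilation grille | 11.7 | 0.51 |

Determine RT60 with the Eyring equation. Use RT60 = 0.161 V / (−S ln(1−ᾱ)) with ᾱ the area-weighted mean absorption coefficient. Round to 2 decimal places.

0.29 seconds

Total surface area S = 32.9 + 12.6 + 44.1 + 32.9 + 11.7 = 134.2 sq m.
Σ(Sᵢαᵢ) = 32.9×0.56 + 12.6×0.34 + 44.1×0.03 + 32.9×0.41 + 11.7×0.51 = 43.487.
ᾱ = 43.487 / 134.2 = 0.3240.
Eyring denominator: −S ln(1−ᾱ) = 52.548.
V = 7.3 × 4.5 × 2.9 = 95.265 m³.
T = 0.161·V/[−S·ln(1−ᾱ)] = 0.161·95.265/52.548 = 0.29 s.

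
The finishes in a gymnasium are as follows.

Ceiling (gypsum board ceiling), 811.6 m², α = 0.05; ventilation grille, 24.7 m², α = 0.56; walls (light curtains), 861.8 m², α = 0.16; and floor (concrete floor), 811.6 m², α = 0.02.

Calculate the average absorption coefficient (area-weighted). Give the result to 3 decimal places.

0.083

S = Σ Sᵢ = 811.6 + 24.7 + 861.8 + 811.6 = 2509.7 m².
Σ(Sᵢαᵢ) = 811.6×0.05 + 24.7×0.56 + 861.8×0.16 + 811.6×0.02 = 208.532.
ᾱ = 208.532 / 2509.7 = 0.083.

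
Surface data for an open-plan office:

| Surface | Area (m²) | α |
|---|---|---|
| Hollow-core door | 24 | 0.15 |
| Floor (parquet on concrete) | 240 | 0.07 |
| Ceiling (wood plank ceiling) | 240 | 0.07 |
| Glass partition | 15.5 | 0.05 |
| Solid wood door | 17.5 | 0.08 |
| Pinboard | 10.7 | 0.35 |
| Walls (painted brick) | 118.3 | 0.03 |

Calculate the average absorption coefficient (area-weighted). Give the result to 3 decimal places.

Total surface area S = 666.0 m².
Weighted sum Σ Sα = 46.669.
ᾱ = A/S = 0.070.

0.070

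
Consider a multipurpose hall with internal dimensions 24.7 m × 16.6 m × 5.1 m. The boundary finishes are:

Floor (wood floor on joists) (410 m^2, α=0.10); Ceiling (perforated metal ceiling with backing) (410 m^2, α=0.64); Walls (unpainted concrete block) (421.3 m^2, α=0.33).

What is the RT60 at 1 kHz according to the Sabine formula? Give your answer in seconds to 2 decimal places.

Summing Sᵢαᵢ: 41.000 + 262.400 + 139.029 → A = 442.429 sabins.
Room volume: 2091.102 m³.
RT60 = 0.161 · V / A = 0.161 × 2091.102 / 442.429 = 0.76 s.

0.76 seconds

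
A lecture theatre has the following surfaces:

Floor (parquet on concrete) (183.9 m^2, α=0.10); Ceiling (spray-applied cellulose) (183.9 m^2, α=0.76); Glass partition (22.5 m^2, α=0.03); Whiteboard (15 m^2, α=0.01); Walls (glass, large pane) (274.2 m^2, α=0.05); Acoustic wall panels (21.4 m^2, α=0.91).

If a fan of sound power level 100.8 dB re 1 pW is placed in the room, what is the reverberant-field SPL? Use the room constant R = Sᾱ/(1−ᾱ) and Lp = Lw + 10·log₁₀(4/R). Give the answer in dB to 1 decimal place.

A = 192.163 sabins; S = 700.9 m^2.
ᾱ = 192.163/700.9 = 0.2742; R = Sᾱ/(1−ᾱ) = 192.163/(1−0.2742) = 264.760 m^2.
Lp = Lw + 10 log₁₀(4/R) = 100.8 -18.21 = 82.6 dB.

82.6 dB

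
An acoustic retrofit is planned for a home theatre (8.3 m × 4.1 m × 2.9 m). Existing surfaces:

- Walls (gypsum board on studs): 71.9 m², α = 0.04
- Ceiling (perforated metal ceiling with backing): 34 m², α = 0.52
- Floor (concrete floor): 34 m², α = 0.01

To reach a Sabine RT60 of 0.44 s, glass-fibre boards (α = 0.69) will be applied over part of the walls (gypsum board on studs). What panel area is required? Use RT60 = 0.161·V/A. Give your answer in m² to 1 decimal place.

23.4

Total absorption A₁ = 71.9·0.04 + 34·0.52 + 34·0.01
  = 2.876 + 17.680 + 0.340 = 20.896 m² sabins.
V = 98.687 m³. Target absorption A₂ = 0.161 × 98.687 / 0.44 = 36.110 sabins.
ΔA needed = 36.110 − 20.896 = 15.214 sabins.
Net gain per m²: Δα = 0.69 − 0.04 = 0.65.
Area = ΔA/Δα = 15.214/0.65 = 23.4 m².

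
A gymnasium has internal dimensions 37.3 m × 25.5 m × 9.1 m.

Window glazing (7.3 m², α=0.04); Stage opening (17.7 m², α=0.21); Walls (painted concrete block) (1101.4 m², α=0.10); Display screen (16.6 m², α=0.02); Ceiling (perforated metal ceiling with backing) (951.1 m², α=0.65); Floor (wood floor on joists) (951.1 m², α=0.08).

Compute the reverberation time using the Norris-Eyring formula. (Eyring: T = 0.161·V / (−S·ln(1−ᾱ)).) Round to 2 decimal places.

S = Σ Sᵢ = 3045.2 m².
Absorption A = 7.3×0.04 + 17.7×0.21 + 1101.4×0.10 + 16.6×0.02 + 951.1×0.65 + 951.1×0.08 = 808.784 sabins.
Mean coefficient ᾱ = A/S = 0.2656.
Eyring denominator: −S ln(1−ᾱ) = 940.058.
V = 37.3 × 25.5 × 9.1 = 8655.465 m³.
T = 0.161·V/[−S·ln(1−ᾱ)] = 0.161·8655.465/940.058 = 1.48 s.

1.48 seconds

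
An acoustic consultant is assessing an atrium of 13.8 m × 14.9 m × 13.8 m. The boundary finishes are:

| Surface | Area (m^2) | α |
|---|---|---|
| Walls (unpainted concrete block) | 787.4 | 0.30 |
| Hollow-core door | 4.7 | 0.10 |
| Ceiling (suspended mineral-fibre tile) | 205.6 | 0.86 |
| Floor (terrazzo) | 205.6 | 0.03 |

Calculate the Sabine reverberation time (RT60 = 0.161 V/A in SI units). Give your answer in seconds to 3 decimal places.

Total absorption A = 787.4*0.30 + 4.7*0.10 + 205.6*0.86 + 205.6*0.03
  = 236.220 + 0.470 + 176.816 + 6.168 = 419.674 m^2 sabins.
V = 13.8·14.9·13.8 = 2837.556 m³.
RT60 = 0.161 · V / A = 0.161 × 2837.556 / 419.674 = 1.089 s.

1.089 s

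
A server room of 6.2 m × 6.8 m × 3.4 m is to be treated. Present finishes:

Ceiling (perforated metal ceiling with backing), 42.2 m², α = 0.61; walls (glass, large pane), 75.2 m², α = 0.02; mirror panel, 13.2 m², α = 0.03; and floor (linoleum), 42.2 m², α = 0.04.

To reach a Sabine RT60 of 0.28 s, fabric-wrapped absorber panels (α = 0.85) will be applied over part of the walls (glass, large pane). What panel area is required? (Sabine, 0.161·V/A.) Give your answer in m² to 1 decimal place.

64.0

Total absorption A₁ = 42.2·0.61 + 75.2·0.02 + 13.2·0.03 + 42.2·0.04
  = 25.742 + 1.504 + 0.396 + 1.688 = 29.330 m² sabins.
Required A₂ = 0.161·143.344/0.28 = 82.423 sabins.
ΔA needed = 82.423 − 29.330 = 53.093 sabins.
Each m² of panel replacing the walls (glass, large pane) adds (0.85 − 0.02) = 0.83 sabins.
Area = ΔA/Δα = 53.093/0.83 = 64.0 m².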